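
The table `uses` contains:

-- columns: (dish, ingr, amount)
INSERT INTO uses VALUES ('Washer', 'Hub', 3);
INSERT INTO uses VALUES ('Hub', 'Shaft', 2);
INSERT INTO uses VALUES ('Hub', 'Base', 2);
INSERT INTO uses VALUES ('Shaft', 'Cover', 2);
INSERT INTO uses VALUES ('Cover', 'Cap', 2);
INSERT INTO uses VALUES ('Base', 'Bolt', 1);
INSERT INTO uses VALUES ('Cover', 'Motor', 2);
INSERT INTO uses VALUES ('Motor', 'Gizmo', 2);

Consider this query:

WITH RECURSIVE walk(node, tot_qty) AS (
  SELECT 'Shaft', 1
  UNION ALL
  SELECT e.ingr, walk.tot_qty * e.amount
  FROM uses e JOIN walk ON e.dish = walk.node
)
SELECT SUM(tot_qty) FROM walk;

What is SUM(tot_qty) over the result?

Base: (Shaft, tot_qty=1).
Iteration 1: components of {Shaft} -> Cover = 1*2 = 2.
Iteration 2: components of {Cover} -> Cap = 2*2 = 4, Motor = 2*2 = 4.
Iteration 3: components of {Cap,Motor} -> Gizmo = 4*2 = 8.
Iteration 4: no further components; recursion stops.
SUM(tot_qty) = 1 + 2 + 4 + 4 + 8 = 19.

19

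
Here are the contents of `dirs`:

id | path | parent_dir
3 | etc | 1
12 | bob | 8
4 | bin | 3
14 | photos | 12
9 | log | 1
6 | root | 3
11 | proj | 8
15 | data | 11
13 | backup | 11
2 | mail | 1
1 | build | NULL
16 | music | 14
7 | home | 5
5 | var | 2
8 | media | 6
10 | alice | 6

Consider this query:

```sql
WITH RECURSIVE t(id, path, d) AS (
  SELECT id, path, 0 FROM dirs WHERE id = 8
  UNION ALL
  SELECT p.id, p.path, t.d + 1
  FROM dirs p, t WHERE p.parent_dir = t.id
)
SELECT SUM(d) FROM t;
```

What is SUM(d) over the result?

11

Base: id=8 (media) at d 0.
Iteration 1: rows with parent_dir in {8} -> proj (id 11, d 1), bob (id 12, d 1).
Iteration 2: rows with parent_dir in {11,12} -> backup (id 13, d 2), photos (id 14, d 2), data (id 15, d 2).
Iteration 3: rows with parent_dir in {13,14,15} -> music (id 16, d 3).
Iteration 4: no rows with parent_dir in {16}; recursion stops.
SUM(d) = 0 + 1 + 1 + 2 + 2 + 2 + 3 = 11.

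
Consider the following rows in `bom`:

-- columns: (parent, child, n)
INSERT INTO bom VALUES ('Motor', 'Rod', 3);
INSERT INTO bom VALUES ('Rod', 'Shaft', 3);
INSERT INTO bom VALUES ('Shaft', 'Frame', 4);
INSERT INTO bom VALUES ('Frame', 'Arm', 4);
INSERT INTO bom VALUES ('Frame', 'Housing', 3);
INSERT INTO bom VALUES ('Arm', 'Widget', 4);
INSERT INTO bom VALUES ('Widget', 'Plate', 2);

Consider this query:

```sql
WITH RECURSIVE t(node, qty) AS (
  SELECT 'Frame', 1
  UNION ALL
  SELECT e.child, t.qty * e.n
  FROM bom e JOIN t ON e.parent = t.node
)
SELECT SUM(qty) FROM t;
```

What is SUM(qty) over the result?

Base: (Frame, qty=1).
Iteration 1: components of {Frame} -> Arm = 1*4 = 4, Housing = 1*3 = 3.
Iteration 2: components of {Arm,Housing} -> Widget = 4*4 = 16.
Iteration 3: components of {Widget} -> Plate = 16*2 = 32.
Iteration 4: no further components; recursion stops.
SUM(qty) = 1 + 4 + 3 + 16 + 32 = 56.

56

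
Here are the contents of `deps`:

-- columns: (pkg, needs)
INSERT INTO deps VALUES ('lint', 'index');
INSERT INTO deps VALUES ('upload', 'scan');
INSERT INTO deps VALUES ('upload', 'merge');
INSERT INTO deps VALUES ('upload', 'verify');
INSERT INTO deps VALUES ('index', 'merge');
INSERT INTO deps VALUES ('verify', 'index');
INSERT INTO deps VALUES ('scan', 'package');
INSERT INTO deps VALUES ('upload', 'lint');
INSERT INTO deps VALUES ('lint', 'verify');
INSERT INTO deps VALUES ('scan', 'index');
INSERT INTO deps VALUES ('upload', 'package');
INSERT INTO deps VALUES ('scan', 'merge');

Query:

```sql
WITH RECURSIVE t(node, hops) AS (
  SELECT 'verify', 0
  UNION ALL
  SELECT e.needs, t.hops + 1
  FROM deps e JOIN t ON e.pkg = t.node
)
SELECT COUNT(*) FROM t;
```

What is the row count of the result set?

Base: (verify, hops=0).
Iteration 1: edges from {verify} -> (index, hops=1).
Iteration 2: edges from {index} -> (merge, hops=2).
Iteration 3: no outgoing edges from {merge}; recursion stops.
Total rows emitted: 3.

3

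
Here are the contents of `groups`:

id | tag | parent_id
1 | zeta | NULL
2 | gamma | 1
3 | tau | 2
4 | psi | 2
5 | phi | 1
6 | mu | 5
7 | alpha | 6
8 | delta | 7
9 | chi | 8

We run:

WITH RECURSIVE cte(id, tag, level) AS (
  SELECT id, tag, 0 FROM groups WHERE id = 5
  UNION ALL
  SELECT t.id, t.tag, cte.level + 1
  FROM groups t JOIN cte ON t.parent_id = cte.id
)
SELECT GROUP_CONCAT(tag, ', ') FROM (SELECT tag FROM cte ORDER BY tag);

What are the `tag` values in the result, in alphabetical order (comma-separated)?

alpha, chi, delta, mu, phi

Base: id=5 (phi) at level 0.
Iteration 1: rows with parent_id in {5} -> mu (id 6, level 1).
Iteration 2: rows with parent_id in {6} -> alpha (id 7, level 2).
Iteration 3: rows with parent_id in {7} -> delta (id 8, level 3).
Iteration 4: rows with parent_id in {8} -> chi (id 9, level 4).
Iteration 5: no rows with parent_id in {9}; recursion stops.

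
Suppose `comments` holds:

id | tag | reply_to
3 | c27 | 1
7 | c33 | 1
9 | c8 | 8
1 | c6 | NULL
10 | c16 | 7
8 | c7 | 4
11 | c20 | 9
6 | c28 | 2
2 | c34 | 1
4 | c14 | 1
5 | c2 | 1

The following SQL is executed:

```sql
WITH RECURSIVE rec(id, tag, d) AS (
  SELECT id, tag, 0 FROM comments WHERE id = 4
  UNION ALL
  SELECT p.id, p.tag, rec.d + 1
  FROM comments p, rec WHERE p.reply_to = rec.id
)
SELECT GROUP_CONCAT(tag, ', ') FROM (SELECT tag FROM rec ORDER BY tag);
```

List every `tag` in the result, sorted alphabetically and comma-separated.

Base: id=4 (c14) at d 0.
Iteration 1: rows with reply_to in {4} -> c7 (id 8, d 1).
Iteration 2: rows with reply_to in {8} -> c8 (id 9, d 2).
Iteration 3: rows with reply_to in {9} -> c20 (id 11, d 3).
Iteration 4: no rows with reply_to in {11}; recursion stops.

c14, c20, c7, c8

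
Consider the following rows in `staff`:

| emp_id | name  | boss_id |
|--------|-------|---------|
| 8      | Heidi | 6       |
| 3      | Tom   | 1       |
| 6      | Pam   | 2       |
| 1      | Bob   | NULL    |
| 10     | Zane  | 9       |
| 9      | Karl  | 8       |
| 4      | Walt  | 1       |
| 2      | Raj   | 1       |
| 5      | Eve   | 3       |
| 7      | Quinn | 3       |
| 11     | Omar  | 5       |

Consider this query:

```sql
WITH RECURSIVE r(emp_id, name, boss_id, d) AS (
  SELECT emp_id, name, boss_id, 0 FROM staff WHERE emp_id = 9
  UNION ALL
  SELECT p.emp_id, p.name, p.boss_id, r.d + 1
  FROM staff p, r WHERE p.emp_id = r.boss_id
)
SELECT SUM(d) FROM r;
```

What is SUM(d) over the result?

10

Base: emp_id=9 (Karl), boss_id=8, d 0.
Iteration 1: join on emp_id=8 -> Heidi (id 8, boss_id=6, d 1).
Iteration 2: join on emp_id=6 -> Pam (id 6, boss_id=2, d 2).
Iteration 3: join on emp_id=2 -> Raj (id 2, boss_id=1, d 3).
Iteration 4: join on emp_id=1 -> Bob (id 1, boss_id=NULL, d 4).
Iteration 5: boss_id is NULL; no match; recursion stops.
SUM(d) = 0 + 1 + 2 + 3 + 4 = 10.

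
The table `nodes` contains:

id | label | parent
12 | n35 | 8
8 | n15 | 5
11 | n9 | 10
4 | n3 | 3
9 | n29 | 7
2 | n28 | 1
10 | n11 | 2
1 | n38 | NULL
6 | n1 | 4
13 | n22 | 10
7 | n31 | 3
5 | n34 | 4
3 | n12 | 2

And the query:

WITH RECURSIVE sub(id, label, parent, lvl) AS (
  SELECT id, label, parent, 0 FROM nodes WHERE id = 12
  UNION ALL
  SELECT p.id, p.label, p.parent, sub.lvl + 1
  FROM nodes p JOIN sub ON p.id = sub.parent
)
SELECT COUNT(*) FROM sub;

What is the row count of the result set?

Base: id=12 (n35), parent=8, lvl 0.
Iteration 1: join on id=8 -> n15 (id 8, parent=5, lvl 1).
Iteration 2: join on id=5 -> n34 (id 5, parent=4, lvl 2).
Iteration 3: join on id=4 -> n3 (id 4, parent=3, lvl 3).
Iteration 4: join on id=3 -> n12 (id 3, parent=2, lvl 4).
Iteration 5: join on id=2 -> n28 (id 2, parent=1, lvl 5).
Iteration 6: join on id=1 -> n38 (id 1, parent=NULL, lvl 6).
Iteration 7: parent is NULL; no match; recursion stops.
Total rows emitted: 7.

7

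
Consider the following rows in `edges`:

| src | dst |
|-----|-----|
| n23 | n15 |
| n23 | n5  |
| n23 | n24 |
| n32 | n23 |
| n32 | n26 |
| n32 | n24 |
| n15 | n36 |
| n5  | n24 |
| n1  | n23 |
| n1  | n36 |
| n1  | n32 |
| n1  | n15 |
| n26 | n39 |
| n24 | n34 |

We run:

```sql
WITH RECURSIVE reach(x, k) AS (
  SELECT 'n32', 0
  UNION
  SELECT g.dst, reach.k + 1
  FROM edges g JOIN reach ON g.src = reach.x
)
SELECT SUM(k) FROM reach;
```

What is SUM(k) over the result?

Base: (n32, k=0).
Iteration 1: edges from {n32} -> (n23, k=1), (n24, k=1), (n26, k=1).
Iteration 2: edges from {n23,n24,n26} -> (n15, k=2), (n24, k=2), (n34, k=2), (n39, k=2), (n5, k=2).
Iteration 3: edges from {n15,n24,n34,n39,n5} -> (n24, k=3), (n34, k=3), (n36, k=3).
Iteration 4: edges from {n24,n34,n36} -> (n34, k=4).
Iteration 5: no outgoing edges from {n34}; recursion stops.
SUM(k) = 0 + 1 + 1 + 1 + 2 + 2 + 2 + 2 + 2 + 3 + 3 + 3 + 4 = 26.

26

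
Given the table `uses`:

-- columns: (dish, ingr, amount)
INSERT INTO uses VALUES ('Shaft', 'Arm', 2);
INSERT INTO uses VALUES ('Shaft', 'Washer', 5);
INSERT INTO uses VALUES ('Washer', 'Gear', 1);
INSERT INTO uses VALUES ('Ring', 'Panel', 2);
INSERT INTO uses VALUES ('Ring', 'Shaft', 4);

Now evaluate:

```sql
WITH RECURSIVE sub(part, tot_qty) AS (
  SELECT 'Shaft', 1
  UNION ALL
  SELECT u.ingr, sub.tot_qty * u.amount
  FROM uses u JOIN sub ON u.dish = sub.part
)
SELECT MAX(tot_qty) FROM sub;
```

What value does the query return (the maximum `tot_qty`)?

Base: (Shaft, tot_qty=1).
Iteration 1: components of {Shaft} -> Arm = 1*2 = 2, Washer = 1*5 = 5.
Iteration 2: components of {Arm,Washer} -> Gear = 5*1 = 5.
Iteration 3: no further components; recursion stops.
tot_qty values: 1, 2, 5, 5; the maximum is 5.

5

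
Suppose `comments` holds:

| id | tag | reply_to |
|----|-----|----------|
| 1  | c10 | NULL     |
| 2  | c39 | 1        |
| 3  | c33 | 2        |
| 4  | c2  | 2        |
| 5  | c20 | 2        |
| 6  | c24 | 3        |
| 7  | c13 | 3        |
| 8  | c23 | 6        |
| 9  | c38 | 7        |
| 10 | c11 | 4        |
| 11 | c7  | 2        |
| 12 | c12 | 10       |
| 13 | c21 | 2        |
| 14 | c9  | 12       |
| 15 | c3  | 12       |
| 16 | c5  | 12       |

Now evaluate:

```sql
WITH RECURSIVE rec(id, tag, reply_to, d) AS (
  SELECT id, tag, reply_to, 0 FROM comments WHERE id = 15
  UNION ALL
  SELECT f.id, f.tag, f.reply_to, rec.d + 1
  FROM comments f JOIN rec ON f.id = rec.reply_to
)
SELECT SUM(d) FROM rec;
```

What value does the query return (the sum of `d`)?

15

Base: id=15 (c3), reply_to=12, d 0.
Iteration 1: join on id=12 -> c12 (id 12, reply_to=10, d 1).
Iteration 2: join on id=10 -> c11 (id 10, reply_to=4, d 2).
Iteration 3: join on id=4 -> c2 (id 4, reply_to=2, d 3).
Iteration 4: join on id=2 -> c39 (id 2, reply_to=1, d 4).
Iteration 5: join on id=1 -> c10 (id 1, reply_to=NULL, d 5).
Iteration 6: reply_to is NULL; no match; recursion stops.
SUM(d) = 0 + 1 + 2 + 3 + 4 + 5 = 15.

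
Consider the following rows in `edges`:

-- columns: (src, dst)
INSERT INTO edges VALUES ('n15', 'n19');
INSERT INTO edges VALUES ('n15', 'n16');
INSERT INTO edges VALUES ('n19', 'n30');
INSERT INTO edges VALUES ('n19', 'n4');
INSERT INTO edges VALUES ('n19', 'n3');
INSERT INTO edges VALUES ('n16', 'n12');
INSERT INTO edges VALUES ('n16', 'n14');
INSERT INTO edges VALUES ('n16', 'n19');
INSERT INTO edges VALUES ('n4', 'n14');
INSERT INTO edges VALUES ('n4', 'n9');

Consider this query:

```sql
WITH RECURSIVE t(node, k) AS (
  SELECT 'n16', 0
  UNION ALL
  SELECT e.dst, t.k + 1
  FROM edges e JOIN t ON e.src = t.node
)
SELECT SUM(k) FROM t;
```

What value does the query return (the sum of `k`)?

15

Base: (n16, k=0).
Iteration 1: edges from {n16} -> (n12, k=1), (n14, k=1), (n19, k=1).
Iteration 2: edges from {n12,n14,n19} -> (n3, k=2), (n30, k=2), (n4, k=2).
Iteration 3: edges from {n3,n30,n4} -> (n14, k=3), (n9, k=3).
Iteration 4: no outgoing edges from {n14,n9}; recursion stops.
SUM(k) = 0 + 1 + 1 + 1 + 2 + 2 + 2 + 3 + 3 = 15.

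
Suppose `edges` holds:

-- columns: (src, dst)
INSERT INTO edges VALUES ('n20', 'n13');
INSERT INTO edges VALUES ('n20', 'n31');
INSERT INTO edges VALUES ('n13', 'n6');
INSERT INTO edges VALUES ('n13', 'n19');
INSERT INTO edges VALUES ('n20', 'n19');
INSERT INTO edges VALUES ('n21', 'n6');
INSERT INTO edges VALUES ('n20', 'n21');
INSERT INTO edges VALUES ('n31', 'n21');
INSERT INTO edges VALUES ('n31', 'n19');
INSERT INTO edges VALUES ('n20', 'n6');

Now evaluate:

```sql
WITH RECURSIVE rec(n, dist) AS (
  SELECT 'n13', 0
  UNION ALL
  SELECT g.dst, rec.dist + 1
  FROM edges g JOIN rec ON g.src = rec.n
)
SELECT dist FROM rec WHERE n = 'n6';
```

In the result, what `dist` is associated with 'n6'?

Base: (n13, dist=0).
Iteration 1: edges from {n13} -> (n19, dist=1), (n6, dist=1).
Iteration 2: no outgoing edges from {n19,n6}; recursion stops.

1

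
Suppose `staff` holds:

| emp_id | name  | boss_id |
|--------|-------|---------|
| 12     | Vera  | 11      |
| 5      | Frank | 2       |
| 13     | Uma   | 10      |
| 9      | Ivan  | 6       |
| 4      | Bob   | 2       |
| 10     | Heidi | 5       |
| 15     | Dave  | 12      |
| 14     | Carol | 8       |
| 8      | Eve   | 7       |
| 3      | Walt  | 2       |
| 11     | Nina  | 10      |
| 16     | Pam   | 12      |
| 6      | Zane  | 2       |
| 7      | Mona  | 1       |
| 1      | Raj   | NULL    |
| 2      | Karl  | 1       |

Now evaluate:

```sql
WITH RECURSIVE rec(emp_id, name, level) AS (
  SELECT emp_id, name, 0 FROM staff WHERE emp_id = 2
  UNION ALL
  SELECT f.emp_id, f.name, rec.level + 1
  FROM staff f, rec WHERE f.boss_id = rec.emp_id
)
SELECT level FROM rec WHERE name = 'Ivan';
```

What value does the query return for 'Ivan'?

2

Base: emp_id=2 (Karl) at level 0.
Iteration 1: rows with boss_id in {2} -> Walt (id 3, level 1), Bob (id 4, level 1), Frank (id 5, level 1), Zane (id 6, level 1).
Iteration 2: rows with boss_id in {3,4,5,6} -> Ivan (id 9, level 2), Heidi (id 10, level 2).
Iteration 3: rows with boss_id in {9,10} -> Nina (id 11, level 3), Uma (id 13, level 3).
Iteration 4: rows with boss_id in {11,13} -> Vera (id 12, level 4).
Iteration 5: rows with boss_id in {12} -> Dave (id 15, level 5), Pam (id 16, level 5).
Iteration 6: no rows with boss_id in {15,16}; recursion stops.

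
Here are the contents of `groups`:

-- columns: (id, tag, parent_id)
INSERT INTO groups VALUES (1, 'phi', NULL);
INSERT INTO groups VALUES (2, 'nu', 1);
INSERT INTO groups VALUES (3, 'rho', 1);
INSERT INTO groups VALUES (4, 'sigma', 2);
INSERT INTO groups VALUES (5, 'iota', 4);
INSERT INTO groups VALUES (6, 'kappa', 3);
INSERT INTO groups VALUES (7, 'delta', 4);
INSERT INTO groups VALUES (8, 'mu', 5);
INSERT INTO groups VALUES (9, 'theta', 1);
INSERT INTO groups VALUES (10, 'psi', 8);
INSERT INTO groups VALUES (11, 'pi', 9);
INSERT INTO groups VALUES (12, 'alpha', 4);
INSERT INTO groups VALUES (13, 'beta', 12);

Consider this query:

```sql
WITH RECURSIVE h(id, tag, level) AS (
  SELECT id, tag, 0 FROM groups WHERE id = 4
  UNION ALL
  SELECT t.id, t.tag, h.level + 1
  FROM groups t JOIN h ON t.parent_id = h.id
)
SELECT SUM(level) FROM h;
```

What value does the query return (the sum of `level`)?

10

Base: id=4 (sigma) at level 0.
Iteration 1: rows with parent_id in {4} -> iota (id 5, level 1), delta (id 7, level 1), alpha (id 12, level 1).
Iteration 2: rows with parent_id in {5,7,12} -> mu (id 8, level 2), beta (id 13, level 2).
Iteration 3: rows with parent_id in {8,13} -> psi (id 10, level 3).
Iteration 4: no rows with parent_id in {10}; recursion stops.
SUM(level) = 0 + 1 + 1 + 1 + 2 + 2 + 3 = 10.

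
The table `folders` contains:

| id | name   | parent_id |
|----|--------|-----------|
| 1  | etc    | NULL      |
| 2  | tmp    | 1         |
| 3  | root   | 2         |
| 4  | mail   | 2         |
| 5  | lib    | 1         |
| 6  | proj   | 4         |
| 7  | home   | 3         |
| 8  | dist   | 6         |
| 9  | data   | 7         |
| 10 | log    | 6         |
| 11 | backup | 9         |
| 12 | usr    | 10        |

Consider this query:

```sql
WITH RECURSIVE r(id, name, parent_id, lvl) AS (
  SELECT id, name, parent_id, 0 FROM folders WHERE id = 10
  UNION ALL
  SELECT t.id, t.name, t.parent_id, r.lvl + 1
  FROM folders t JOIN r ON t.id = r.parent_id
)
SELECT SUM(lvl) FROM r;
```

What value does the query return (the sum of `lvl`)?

10

Base: id=10 (log), parent_id=6, lvl 0.
Iteration 1: join on id=6 -> proj (id 6, parent_id=4, lvl 1).
Iteration 2: join on id=4 -> mail (id 4, parent_id=2, lvl 2).
Iteration 3: join on id=2 -> tmp (id 2, parent_id=1, lvl 3).
Iteration 4: join on id=1 -> etc (id 1, parent_id=NULL, lvl 4).
Iteration 5: parent_id is NULL; no match; recursion stops.
SUM(lvl) = 0 + 1 + 2 + 3 + 4 = 10.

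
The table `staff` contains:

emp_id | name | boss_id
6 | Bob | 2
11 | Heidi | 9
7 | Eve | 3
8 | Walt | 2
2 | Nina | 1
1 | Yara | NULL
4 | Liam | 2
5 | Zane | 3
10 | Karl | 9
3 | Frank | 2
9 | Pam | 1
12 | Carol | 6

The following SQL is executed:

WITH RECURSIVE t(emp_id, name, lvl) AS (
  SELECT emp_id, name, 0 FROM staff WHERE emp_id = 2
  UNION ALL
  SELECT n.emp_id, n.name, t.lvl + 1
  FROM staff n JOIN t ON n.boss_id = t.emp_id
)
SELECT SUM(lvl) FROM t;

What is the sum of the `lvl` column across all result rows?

Base: emp_id=2 (Nina) at lvl 0.
Iteration 1: rows with boss_id in {2} -> Frank (id 3, lvl 1), Liam (id 4, lvl 1), Bob (id 6, lvl 1), Walt (id 8, lvl 1).
Iteration 2: rows with boss_id in {3,4,6,8} -> Zane (id 5, lvl 2), Eve (id 7, lvl 2), Carol (id 12, lvl 2).
Iteration 3: no rows with boss_id in {5,7,12}; recursion stops.
SUM(lvl) = 0 + 1 + 1 + 1 + 1 + 2 + 2 + 2 = 10.

10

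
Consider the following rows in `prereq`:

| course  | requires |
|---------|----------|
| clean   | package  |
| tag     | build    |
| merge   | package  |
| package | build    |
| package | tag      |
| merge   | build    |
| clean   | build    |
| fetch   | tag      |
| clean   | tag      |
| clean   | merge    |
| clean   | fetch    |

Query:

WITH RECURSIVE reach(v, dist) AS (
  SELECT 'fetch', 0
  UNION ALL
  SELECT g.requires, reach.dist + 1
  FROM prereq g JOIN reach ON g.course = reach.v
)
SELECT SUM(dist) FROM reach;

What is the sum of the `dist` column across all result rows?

3

Base: (fetch, dist=0).
Iteration 1: edges from {fetch} -> (tag, dist=1).
Iteration 2: edges from {tag} -> (build, dist=2).
Iteration 3: no outgoing edges from {build}; recursion stops.
SUM(dist) = 0 + 1 + 2 = 3.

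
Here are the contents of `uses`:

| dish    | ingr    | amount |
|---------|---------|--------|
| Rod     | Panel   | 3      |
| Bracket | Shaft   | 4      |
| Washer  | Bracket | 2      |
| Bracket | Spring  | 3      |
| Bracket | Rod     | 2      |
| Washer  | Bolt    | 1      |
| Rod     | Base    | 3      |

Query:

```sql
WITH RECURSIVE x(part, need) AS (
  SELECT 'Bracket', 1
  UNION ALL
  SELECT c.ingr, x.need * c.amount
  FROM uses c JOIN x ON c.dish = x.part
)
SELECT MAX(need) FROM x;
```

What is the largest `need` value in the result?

Base: (Bracket, need=1).
Iteration 1: components of {Bracket} -> Rod = 1*2 = 2, Shaft = 1*4 = 4, Spring = 1*3 = 3.
Iteration 2: components of {Rod,Shaft,Spring} -> Base = 2*3 = 6, Panel = 2*3 = 6.
Iteration 3: no further components; recursion stops.
need values: 1, 2, 4, 3, 6, 6; the maximum is 6.

6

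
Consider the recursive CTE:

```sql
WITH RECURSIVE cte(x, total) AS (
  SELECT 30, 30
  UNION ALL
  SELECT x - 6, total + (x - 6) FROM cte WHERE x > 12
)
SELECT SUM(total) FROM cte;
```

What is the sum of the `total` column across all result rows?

240

Base: x=30, total=30.
Iteration 1: 30 > 12 holds -> x = 30 - 6 = 24, total = 30 + 24 = 54.
Iteration 2: 24 > 12 holds -> x = 24 - 6 = 18, total = 54 + 18 = 72.
Iteration 3: 18 > 12 holds -> x = 18 - 6 = 12, total = 72 + 12 = 84.
Iteration 4: 12 > 12 fails; recursion stops.
SUM(total) = 30 + 54 + 72 + 84 = 240.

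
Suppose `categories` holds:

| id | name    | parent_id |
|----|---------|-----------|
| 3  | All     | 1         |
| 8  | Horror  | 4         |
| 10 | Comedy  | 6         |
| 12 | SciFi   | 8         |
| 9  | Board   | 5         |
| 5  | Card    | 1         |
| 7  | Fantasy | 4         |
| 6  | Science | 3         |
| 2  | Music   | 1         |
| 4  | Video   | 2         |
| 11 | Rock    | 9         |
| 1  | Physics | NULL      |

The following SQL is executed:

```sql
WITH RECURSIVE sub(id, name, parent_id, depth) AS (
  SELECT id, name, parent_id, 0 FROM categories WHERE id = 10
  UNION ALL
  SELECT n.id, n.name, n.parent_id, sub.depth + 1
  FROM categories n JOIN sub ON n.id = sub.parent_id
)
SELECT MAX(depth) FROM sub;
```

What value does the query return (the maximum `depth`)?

3

Base: id=10 (Comedy), parent_id=6, depth 0.
Iteration 1: join on id=6 -> Science (id 6, parent_id=3, depth 1).
Iteration 2: join on id=3 -> All (id 3, parent_id=1, depth 2).
Iteration 3: join on id=1 -> Physics (id 1, parent_id=NULL, depth 3).
Iteration 4: parent_id is NULL; no match; recursion stops.
depth values: 0, 1, 2, 3; the maximum is 3.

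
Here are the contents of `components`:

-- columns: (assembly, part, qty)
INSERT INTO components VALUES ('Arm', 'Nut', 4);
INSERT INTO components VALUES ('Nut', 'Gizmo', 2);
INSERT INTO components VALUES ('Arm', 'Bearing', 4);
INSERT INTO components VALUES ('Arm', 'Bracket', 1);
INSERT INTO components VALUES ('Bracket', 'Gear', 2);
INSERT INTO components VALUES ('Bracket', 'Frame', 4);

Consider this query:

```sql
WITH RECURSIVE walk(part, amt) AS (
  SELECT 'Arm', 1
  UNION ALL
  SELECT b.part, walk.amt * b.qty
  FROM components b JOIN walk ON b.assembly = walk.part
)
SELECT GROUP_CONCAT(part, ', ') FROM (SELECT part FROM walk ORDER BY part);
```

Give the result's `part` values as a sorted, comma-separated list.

Arm, Bearing, Bracket, Frame, Gear, Gizmo, Nut

Base: (Arm, amt=1).
Iteration 1: components of {Arm} -> Bearing = 1*4 = 4, Bracket = 1*1 = 1, Nut = 1*4 = 4.
Iteration 2: components of {Bearing,Bracket,Nut} -> Frame = 1*4 = 4, Gear = 1*2 = 2, Gizmo = 4*2 = 8.
Iteration 3: no further components; recursion stops.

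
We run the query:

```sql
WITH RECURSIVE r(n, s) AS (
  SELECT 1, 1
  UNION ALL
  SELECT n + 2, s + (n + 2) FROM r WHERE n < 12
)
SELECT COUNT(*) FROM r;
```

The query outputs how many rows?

7

Base: n=1, s=1.
Iteration 1: 1 < 12 holds -> n = 1 + 2 = 3, s = 1 + 3 = 4.
Iteration 2: 3 < 12 holds -> n = 3 + 2 = 5, s = 4 + 5 = 9.
Iteration 3: 5 < 12 holds -> n = 5 + 2 = 7, s = 9 + 7 = 16.
Iteration 4: 7 < 12 holds -> n = 7 + 2 = 9, s = 16 + 9 = 25.
Iteration 5: 9 < 12 holds -> n = 9 + 2 = 11, s = 25 + 11 = 36.
Iteration 6: 11 < 12 holds -> n = 11 + 2 = 13, s = 36 + 13 = 49.
Iteration 7: 13 < 12 fails; recursion stops.
Total rows emitted: 7.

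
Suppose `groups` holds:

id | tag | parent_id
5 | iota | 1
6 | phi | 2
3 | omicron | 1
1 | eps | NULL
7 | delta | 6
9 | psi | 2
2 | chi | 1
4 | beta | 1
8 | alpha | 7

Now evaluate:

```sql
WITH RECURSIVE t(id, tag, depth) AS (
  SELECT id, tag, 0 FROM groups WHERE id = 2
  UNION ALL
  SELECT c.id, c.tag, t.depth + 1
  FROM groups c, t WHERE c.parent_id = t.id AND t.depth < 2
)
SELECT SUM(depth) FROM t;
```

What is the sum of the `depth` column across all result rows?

Base: id=2 (chi) at depth 0.
Iteration 1: rows with parent_id in {2} -> phi (id 6, depth 1), psi (id 9, depth 1).
Iteration 2: rows with parent_id in {6,9} -> delta (id 7, depth 2).
Iteration 3: depth < 2 fails for all current rows; recursion stops.
SUM(depth) = 0 + 1 + 1 + 2 = 4.

4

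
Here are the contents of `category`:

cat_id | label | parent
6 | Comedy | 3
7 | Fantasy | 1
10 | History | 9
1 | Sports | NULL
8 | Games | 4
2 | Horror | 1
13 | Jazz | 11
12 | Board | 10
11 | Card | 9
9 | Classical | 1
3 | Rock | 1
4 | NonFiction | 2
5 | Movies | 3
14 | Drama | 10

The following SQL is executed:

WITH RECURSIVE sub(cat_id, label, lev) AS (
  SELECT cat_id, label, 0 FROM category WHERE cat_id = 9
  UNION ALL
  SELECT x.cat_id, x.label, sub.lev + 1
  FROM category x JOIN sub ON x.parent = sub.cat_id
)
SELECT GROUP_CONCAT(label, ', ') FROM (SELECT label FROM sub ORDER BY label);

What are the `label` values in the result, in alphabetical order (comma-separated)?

Base: cat_id=9 (Classical) at lev 0.
Iteration 1: rows with parent in {9} -> History (id 10, lev 1), Card (id 11, lev 1).
Iteration 2: rows with parent in {10,11} -> Board (id 12, lev 2), Jazz (id 13, lev 2), Drama (id 14, lev 2).
Iteration 3: no rows with parent in {12,13,14}; recursion stops.

Board, Card, Classical, Drama, History, Jazz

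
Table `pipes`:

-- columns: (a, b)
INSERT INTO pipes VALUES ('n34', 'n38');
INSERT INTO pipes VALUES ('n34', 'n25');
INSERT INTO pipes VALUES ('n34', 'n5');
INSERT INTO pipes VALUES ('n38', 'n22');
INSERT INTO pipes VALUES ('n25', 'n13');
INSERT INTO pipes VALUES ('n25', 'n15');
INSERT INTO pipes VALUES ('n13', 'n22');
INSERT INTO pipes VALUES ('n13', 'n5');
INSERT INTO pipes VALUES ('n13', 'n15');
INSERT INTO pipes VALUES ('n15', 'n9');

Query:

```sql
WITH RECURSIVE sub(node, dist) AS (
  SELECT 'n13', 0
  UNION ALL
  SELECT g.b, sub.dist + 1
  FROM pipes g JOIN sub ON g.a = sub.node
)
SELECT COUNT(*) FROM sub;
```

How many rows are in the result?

5

Base: (n13, dist=0).
Iteration 1: edges from {n13} -> (n15, dist=1), (n22, dist=1), (n5, dist=1).
Iteration 2: edges from {n15,n22,n5} -> (n9, dist=2).
Iteration 3: no outgoing edges from {n9}; recursion stops.
Total rows emitted: 5.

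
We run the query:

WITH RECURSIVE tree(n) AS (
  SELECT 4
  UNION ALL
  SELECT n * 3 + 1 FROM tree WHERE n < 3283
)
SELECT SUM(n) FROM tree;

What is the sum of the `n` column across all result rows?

14756

Base: n=4.
Iteration 1: 4 < 3283 holds -> n = 4 * 3 + 1 = 13.
Iteration 2: 13 < 3283 holds -> n = 13 * 3 + 1 = 40.
Iteration 3: 40 < 3283 holds -> n = 40 * 3 + 1 = 121.
Iteration 4: 121 < 3283 holds -> n = 121 * 3 + 1 = 364.
Iteration 5: 364 < 3283 holds -> n = 364 * 3 + 1 = 1093.
Iteration 6: 1093 < 3283 holds -> n = 1093 * 3 + 1 = 3280.
Iteration 7: 3280 < 3283 holds -> n = 3280 * 3 + 1 = 9841.
Iteration 8: 9841 < 3283 fails; recursion stops.
SUM(n) = 4 + 13 + 40 + 121 + 364 + 1093 + 3280 + 9841 = 14756.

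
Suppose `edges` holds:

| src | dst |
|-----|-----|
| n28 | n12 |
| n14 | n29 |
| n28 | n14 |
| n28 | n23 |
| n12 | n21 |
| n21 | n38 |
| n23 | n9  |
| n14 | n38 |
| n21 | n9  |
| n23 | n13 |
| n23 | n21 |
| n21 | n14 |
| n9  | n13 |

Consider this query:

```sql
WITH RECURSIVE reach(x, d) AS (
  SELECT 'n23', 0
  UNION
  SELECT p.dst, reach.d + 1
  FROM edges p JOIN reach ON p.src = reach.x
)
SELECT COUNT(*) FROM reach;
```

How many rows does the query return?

11

Base: (n23, d=0).
Iteration 1: edges from {n23} -> (n13, d=1), (n21, d=1), (n9, d=1).
Iteration 2: edges from {n13,n21,n9} -> (n13, d=2), (n14, d=2), (n38, d=2), (n9, d=2).
Iteration 3: edges from {n13,n14,n38,n9} -> (n13, d=3), (n29, d=3), (n38, d=3).
Iteration 4: no outgoing edges from {n13,n29,n38}; recursion stops.
Total rows emitted: 11.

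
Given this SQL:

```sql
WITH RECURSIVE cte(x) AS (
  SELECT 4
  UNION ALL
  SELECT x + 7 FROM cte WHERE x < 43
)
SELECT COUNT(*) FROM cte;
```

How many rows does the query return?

7

Base: x=4.
Iteration 1: 4 < 43 holds -> x = 4 + 7 = 11.
Iteration 2: 11 < 43 holds -> x = 11 + 7 = 18.
Iteration 3: 18 < 43 holds -> x = 18 + 7 = 25.
Iteration 4: 25 < 43 holds -> x = 25 + 7 = 32.
Iteration 5: 32 < 43 holds -> x = 32 + 7 = 39.
Iteration 6: 39 < 43 holds -> x = 39 + 7 = 46.
Iteration 7: 46 < 43 fails; recursion stops.
Total rows emitted: 7.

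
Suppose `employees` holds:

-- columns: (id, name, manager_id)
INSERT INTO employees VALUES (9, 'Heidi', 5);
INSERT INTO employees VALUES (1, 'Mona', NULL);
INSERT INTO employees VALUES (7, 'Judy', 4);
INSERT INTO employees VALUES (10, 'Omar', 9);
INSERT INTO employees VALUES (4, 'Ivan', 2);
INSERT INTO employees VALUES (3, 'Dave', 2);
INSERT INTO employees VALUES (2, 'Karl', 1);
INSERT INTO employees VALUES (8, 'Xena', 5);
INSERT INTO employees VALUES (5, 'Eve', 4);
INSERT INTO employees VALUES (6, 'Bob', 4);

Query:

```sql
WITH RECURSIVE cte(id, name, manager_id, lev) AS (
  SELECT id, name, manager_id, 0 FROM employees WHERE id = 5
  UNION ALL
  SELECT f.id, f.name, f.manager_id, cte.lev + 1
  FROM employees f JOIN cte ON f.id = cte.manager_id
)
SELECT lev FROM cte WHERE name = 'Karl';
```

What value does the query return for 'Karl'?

2

Base: id=5 (Eve), manager_id=4, lev 0.
Iteration 1: join on id=4 -> Ivan (id 4, manager_id=2, lev 1).
Iteration 2: join on id=2 -> Karl (id 2, manager_id=1, lev 2).
Iteration 3: join on id=1 -> Mona (id 1, manager_id=NULL, lev 3).
Iteration 4: manager_id is NULL; no match; recursion stops.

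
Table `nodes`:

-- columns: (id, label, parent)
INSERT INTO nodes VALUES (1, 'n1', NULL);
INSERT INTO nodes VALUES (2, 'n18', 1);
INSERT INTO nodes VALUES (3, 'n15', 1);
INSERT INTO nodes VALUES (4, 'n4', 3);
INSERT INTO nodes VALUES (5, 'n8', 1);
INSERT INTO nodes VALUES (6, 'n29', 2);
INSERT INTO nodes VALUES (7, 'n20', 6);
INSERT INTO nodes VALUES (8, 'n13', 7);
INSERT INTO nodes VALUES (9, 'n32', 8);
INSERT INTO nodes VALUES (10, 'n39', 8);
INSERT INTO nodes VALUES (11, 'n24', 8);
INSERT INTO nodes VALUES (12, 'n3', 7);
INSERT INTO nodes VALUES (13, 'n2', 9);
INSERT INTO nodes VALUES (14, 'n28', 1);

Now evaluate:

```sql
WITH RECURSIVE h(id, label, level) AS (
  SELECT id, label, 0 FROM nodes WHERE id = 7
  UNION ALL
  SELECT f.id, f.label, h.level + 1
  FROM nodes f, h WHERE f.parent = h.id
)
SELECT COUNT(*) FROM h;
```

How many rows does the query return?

Base: id=7 (n20) at level 0.
Iteration 1: rows with parent in {7} -> n13 (id 8, level 1), n3 (id 12, level 1).
Iteration 2: rows with parent in {8,12} -> n32 (id 9, level 2), n39 (id 10, level 2), n24 (id 11, level 2).
Iteration 3: rows with parent in {9,10,11} -> n2 (id 13, level 3).
Iteration 4: no rows with parent in {13}; recursion stops.
Total rows emitted: 7.

7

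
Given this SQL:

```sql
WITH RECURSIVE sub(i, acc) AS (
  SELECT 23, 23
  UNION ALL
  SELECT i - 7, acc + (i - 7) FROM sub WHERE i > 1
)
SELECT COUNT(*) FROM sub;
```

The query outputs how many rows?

Base: i=23, acc=23.
Iteration 1: 23 > 1 holds -> i = 23 - 7 = 16, acc = 23 + 16 = 39.
Iteration 2: 16 > 1 holds -> i = 16 - 7 = 9, acc = 39 + 9 = 48.
Iteration 3: 9 > 1 holds -> i = 9 - 7 = 2, acc = 48 + 2 = 50.
Iteration 4: 2 > 1 holds -> i = 2 - 7 = -5, acc = 50 + -5 = 45.
Iteration 5: -5 > 1 fails; recursion stops.
Total rows emitted: 5.

5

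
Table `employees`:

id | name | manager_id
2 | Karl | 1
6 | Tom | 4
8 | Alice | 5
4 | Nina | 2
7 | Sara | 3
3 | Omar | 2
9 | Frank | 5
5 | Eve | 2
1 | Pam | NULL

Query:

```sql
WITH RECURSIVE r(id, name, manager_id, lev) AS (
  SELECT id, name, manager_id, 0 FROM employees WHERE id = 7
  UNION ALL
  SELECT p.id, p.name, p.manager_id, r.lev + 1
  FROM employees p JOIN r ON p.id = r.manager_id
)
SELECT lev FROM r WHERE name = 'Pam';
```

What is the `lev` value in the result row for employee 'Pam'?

Base: id=7 (Sara), manager_id=3, lev 0.
Iteration 1: join on id=3 -> Omar (id 3, manager_id=2, lev 1).
Iteration 2: join on id=2 -> Karl (id 2, manager_id=1, lev 2).
Iteration 3: join on id=1 -> Pam (id 1, manager_id=NULL, lev 3).
Iteration 4: manager_id is NULL; no match; recursion stops.

3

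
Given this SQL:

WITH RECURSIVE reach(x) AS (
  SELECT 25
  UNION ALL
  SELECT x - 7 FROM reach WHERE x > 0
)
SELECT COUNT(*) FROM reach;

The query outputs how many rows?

Base: x=25.
Iteration 1: 25 > 0 holds -> x = 25 - 7 = 18.
Iteration 2: 18 > 0 holds -> x = 18 - 7 = 11.
Iteration 3: 11 > 0 holds -> x = 11 - 7 = 4.
Iteration 4: 4 > 0 holds -> x = 4 - 7 = -3.
Iteration 5: -3 > 0 fails; recursion stops.
Total rows emitted: 5.

5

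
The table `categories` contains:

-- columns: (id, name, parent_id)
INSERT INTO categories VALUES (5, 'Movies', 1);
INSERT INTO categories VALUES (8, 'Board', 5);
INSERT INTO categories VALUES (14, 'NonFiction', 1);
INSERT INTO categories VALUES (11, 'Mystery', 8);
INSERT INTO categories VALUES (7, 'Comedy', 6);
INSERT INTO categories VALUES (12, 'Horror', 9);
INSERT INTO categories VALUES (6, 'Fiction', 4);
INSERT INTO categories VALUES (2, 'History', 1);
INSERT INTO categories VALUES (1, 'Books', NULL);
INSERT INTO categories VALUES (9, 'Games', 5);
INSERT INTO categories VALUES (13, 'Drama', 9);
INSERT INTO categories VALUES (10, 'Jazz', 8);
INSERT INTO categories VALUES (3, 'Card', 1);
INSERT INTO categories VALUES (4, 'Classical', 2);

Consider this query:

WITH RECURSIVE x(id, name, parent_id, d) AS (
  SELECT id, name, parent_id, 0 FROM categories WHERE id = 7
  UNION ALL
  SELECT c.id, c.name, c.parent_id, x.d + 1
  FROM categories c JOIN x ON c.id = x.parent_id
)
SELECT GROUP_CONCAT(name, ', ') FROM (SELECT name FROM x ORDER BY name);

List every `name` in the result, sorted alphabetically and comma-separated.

Base: id=7 (Comedy), parent_id=6, d 0.
Iteration 1: join on id=6 -> Fiction (id 6, parent_id=4, d 1).
Iteration 2: join on id=4 -> Classical (id 4, parent_id=2, d 2).
Iteration 3: join on id=2 -> History (id 2, parent_id=1, d 3).
Iteration 4: join on id=1 -> Books (id 1, parent_id=NULL, d 4).
Iteration 5: parent_id is NULL; no match; recursion stops.

Books, Classical, Comedy, Fiction, History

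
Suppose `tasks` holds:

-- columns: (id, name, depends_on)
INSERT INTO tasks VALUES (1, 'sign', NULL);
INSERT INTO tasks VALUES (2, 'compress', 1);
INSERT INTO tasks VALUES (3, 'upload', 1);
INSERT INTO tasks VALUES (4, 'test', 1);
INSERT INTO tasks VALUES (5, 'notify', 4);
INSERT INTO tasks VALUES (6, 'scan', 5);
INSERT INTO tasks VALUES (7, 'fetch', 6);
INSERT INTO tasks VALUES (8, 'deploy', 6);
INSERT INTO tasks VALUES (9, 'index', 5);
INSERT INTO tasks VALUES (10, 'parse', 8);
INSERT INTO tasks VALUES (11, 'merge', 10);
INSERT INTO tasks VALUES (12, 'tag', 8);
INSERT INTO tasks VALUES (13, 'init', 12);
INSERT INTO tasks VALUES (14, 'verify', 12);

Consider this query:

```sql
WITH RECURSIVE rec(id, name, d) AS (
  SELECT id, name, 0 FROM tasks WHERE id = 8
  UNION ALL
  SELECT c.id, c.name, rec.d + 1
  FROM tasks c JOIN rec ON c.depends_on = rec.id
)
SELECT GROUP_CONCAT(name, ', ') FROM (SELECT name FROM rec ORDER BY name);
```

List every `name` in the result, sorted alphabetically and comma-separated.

deploy, init, merge, parse, tag, verify

Base: id=8 (deploy) at d 0.
Iteration 1: rows with depends_on in {8} -> parse (id 10, d 1), tag (id 12, d 1).
Iteration 2: rows with depends_on in {10,12} -> merge (id 11, d 2), init (id 13, d 2), verify (id 14, d 2).
Iteration 3: no rows with depends_on in {11,13,14}; recursion stops.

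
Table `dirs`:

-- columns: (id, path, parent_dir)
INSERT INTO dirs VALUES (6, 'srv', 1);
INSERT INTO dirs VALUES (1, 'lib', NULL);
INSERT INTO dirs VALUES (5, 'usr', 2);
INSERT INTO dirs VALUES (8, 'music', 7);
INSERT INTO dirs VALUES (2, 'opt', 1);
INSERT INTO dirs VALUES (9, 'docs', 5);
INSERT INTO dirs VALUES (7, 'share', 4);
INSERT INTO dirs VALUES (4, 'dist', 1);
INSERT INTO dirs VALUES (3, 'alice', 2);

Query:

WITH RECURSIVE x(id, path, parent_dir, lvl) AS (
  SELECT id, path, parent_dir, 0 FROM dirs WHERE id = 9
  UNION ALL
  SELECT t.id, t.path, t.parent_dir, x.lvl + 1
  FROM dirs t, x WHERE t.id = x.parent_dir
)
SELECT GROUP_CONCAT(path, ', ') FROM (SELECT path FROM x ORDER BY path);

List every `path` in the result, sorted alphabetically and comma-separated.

Base: id=9 (docs), parent_dir=5, lvl 0.
Iteration 1: join on id=5 -> usr (id 5, parent_dir=2, lvl 1).
Iteration 2: join on id=2 -> opt (id 2, parent_dir=1, lvl 2).
Iteration 3: join on id=1 -> lib (id 1, parent_dir=NULL, lvl 3).
Iteration 4: parent_dir is NULL; no match; recursion stops.

docs, lib, opt, usr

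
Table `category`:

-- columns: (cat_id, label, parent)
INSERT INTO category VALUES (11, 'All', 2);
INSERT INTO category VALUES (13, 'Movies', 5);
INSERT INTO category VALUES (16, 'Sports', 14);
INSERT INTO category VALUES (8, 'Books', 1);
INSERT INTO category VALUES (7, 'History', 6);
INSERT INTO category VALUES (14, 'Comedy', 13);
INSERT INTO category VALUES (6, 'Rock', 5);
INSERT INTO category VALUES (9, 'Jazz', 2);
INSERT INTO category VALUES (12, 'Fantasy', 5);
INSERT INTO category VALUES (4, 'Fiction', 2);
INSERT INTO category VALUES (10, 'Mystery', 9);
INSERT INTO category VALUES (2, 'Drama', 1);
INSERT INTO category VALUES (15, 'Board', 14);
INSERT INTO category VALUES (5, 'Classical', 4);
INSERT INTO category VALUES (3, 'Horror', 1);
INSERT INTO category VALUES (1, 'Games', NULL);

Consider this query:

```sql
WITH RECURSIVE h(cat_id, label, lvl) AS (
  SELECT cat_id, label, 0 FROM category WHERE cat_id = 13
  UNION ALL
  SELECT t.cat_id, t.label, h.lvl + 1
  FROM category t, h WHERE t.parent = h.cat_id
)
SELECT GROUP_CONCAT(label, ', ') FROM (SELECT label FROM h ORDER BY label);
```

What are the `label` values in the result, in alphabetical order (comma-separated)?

Board, Comedy, Movies, Sports

Base: cat_id=13 (Movies) at lvl 0.
Iteration 1: rows with parent in {13} -> Comedy (id 14, lvl 1).
Iteration 2: rows with parent in {14} -> Board (id 15, lvl 2), Sports (id 16, lvl 2).
Iteration 3: no rows with parent in {15,16}; recursion stops.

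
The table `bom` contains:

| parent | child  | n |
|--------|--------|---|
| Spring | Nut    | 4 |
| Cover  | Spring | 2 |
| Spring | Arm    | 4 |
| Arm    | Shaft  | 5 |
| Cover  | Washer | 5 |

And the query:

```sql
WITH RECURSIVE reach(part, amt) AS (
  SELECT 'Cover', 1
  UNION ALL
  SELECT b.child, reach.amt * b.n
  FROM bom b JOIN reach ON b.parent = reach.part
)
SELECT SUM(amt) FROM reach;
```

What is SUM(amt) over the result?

64

Base: (Cover, amt=1).
Iteration 1: components of {Cover} -> Spring = 1*2 = 2, Washer = 1*5 = 5.
Iteration 2: components of {Spring,Washer} -> Arm = 2*4 = 8, Nut = 2*4 = 8.
Iteration 3: components of {Arm,Nut} -> Shaft = 8*5 = 40.
Iteration 4: no further components; recursion stops.
SUM(amt) = 1 + 2 + 5 + 8 + 8 + 40 = 64.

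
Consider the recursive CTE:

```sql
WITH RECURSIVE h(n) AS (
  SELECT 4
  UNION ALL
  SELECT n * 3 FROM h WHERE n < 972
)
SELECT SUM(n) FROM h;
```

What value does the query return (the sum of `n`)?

1456

Base: n=4.
Iteration 1: 4 < 972 holds -> n = 4 * 3 = 12.
Iteration 2: 12 < 972 holds -> n = 12 * 3 = 36.
Iteration 3: 36 < 972 holds -> n = 36 * 3 = 108.
Iteration 4: 108 < 972 holds -> n = 108 * 3 = 324.
Iteration 5: 324 < 972 holds -> n = 324 * 3 = 972.
Iteration 6: 972 < 972 fails; recursion stops.
SUM(n) = 4 + 12 + 36 + 108 + 324 + 972 = 1456.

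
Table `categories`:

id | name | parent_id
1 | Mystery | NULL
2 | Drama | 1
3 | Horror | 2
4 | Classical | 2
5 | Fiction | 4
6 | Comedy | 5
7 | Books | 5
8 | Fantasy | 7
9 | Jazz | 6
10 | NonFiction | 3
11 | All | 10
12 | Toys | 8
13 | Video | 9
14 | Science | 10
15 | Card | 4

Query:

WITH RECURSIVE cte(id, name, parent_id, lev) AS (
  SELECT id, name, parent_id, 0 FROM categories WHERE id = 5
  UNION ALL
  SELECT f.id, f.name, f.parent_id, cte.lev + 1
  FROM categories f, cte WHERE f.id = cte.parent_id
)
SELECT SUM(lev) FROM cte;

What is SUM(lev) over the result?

6

Base: id=5 (Fiction), parent_id=4, lev 0.
Iteration 1: join on id=4 -> Classical (id 4, parent_id=2, lev 1).
Iteration 2: join on id=2 -> Drama (id 2, parent_id=1, lev 2).
Iteration 3: join on id=1 -> Mystery (id 1, parent_id=NULL, lev 3).
Iteration 4: parent_id is NULL; no match; recursion stops.
SUM(lev) = 0 + 1 + 2 + 3 = 6.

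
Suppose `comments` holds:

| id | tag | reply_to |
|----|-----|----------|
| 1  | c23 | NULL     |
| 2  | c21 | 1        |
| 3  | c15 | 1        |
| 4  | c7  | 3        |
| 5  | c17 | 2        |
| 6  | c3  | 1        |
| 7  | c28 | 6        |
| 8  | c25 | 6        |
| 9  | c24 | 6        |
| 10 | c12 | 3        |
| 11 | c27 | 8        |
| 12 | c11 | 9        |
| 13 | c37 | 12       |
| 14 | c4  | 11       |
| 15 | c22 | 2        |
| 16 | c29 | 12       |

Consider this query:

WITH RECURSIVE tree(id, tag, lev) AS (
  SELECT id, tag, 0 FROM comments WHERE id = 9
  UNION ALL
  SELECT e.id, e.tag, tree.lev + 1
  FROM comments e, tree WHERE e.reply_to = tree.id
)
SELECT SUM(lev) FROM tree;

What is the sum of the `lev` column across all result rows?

5

Base: id=9 (c24) at lev 0.
Iteration 1: rows with reply_to in {9} -> c11 (id 12, lev 1).
Iteration 2: rows with reply_to in {12} -> c37 (id 13, lev 2), c29 (id 16, lev 2).
Iteration 3: no rows with reply_to in {13,16}; recursion stops.
SUM(lev) = 0 + 1 + 2 + 2 = 5.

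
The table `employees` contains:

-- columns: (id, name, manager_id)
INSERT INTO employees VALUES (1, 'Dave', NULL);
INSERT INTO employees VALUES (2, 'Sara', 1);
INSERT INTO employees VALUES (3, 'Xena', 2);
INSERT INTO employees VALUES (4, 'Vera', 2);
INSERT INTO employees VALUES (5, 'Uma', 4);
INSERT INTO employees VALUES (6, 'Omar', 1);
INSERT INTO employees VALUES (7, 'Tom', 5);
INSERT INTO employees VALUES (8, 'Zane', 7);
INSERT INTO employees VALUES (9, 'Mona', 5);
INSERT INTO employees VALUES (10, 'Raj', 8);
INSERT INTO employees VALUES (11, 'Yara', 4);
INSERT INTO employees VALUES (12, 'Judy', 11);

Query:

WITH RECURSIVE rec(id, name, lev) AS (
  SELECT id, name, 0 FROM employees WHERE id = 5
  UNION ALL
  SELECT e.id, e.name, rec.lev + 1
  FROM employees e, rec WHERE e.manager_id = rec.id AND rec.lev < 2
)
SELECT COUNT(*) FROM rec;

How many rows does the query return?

4

Base: id=5 (Uma) at lev 0.
Iteration 1: rows with manager_id in {5} -> Tom (id 7, lev 1), Mona (id 9, lev 1).
Iteration 2: rows with manager_id in {7,9} -> Zane (id 8, lev 2).
Iteration 3: lev < 2 fails for all current rows; recursion stops.
Total rows emitted: 4.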